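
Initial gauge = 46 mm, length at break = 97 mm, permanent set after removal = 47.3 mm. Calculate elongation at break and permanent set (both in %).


Elongation at break = (97 - 46) / 46 x 100 = 110.9%
Permanent set = (47.3 - 46) / 46 x 100 = 2.8%


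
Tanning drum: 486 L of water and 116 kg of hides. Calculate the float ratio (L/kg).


Float ratio = water / hide weight
Ratio = 486 / 116 = 4.2


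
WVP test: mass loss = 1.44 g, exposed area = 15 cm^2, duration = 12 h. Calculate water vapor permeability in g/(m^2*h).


80.00 g/(m^2*h)

WVP = mass_loss / (area x time) x 10000
WVP = 1.44 / (15 x 12) x 10000
WVP = 1.44 / 180 x 10000 = 80.00 g/(m^2*h)


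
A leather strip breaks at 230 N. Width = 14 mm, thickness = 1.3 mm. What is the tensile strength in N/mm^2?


Cross-sectional area = 14 x 1.3 = 18.2 mm^2
Tensile strength = 230 / 18.2 = 12.64 N/mm^2


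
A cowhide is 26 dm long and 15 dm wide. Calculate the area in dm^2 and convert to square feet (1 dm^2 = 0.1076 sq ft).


390 dm^2
41.96 sq ft

Area = 26 x 15 = 390 dm^2
Conversion: 390 x 0.1076 = 41.96 sq ft


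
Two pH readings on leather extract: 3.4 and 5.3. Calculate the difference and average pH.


Difference = 1.9
Average pH = 4.35


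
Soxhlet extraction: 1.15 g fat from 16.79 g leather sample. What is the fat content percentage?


Fat content = 1.15 / 16.79 x 100
Fat = 6.8%


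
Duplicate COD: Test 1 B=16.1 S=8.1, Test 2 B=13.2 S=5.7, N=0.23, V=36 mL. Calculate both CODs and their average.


COD1 = (16.1 - 8.1) x 0.23 x 8000 / 36 = 408.9 mg/L
COD2 = (13.2 - 5.7) x 0.23 x 8000 / 36 = 383.3 mg/L
Average = (408.9 + 383.3) / 2 = 396.1 mg/L


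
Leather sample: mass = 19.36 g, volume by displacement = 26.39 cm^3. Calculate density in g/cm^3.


0.734 g/cm^3

Density = mass / volume
Density = 19.36 / 26.39 = 0.734 g/cm^3


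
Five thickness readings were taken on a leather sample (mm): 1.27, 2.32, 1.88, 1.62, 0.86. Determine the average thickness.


1.59 mm

Sum = 1.27 + 2.32 + 1.88 + 1.62 + 0.86 = 7.95
Average = 7.95 / 5 = 1.59 mm


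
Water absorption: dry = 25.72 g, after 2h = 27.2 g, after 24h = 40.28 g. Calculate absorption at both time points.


2h absorption = 5.8%
24h absorption = 56.6%

WA (2h) = (27.2 - 25.72) / 25.72 x 100 = 5.8%
WA (24h) = (40.28 - 25.72) / 25.72 x 100 = 56.6%


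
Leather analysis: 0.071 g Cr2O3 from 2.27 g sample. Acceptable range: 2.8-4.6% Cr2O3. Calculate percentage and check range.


Cr2O3 = 3.13%
Within range: Yes


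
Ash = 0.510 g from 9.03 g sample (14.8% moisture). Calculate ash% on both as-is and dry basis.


As-is ash% = 0.510 / 9.03 x 100 = 5.65%
Dry mass = 9.03 x (100 - 14.8) / 100 = 7.69356 g
Dry-basis ash% = 0.510 / 7.69356 x 100 = 6.63%


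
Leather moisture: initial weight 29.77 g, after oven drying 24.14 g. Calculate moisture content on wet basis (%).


18.9%

Moisture = 29.77 - 24.14 = 5.63 g
MC = 5.63 / 29.77 x 100 = 18.9%


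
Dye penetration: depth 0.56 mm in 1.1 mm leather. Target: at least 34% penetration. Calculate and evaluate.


Penetration = 50.9%
Meets target: Yes

Penetration = 0.56 / 1.1 x 100 = 50.9%
Target: 34%
Meets target: Yes


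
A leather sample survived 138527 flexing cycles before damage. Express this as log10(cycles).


5.14

log10(138527) = 5.14


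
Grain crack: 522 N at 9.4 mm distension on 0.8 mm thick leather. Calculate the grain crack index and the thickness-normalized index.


Crack index = 522 / 9.4 = 55.5 N/mm
Normalized = 55.5 / 0.8 = 69.4 N/mm per mm


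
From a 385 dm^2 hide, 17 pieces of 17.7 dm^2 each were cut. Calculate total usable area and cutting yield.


Total usable = 17 x 17.7 = 300.9 dm^2
Yield = 300.9 / 385 x 100 = 78.2%


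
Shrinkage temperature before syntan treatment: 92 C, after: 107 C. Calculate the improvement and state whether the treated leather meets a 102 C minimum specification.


Improvement = 107 - 92 = 15 C
Spec check: 107 C >= 102 C? Yes


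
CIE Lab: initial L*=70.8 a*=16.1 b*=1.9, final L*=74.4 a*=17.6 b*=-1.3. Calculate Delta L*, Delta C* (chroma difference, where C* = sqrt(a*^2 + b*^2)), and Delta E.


Delta L* = 74.4 - 70.8 = 3.6
C1* = sqrt((16.1)^2 + (1.9)^2) = 16.212
C2* = sqrt((17.6)^2 + (-1.3)^2) = 17.648
Delta C* = 17.648 - 16.212 = 1.44
Delta E = sqrt((3.6)^2 + (1.5)^2 + (-3.2)^2) = 5.04


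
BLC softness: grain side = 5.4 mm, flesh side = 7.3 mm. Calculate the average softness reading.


6.35 mm


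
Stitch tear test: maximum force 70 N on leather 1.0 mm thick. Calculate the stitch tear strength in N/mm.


Stitch tear strength = force / thickness
STS = 70 / 1.0 = 70.0 N/mm


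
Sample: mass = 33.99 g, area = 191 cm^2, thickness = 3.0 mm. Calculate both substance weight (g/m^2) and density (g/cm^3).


Substance weight = 1779.6 g/m^2
Density = 0.593 g/cm^3


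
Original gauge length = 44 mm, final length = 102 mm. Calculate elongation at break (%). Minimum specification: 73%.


Elongation = 131.8%
Meets spec: Yes

Extension = 102 - 44 = 58 mm
Elongation = 58 / 44 x 100 = 131.8%
Minimum required: 73%
Meets specification: Yes


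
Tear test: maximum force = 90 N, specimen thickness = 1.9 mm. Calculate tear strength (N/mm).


47.4 N/mm

Tear strength = force / thickness
Tear = 90 / 1.9 = 47.4 N/mm


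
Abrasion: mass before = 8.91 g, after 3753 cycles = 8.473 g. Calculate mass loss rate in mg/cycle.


0.116 mg/cycle


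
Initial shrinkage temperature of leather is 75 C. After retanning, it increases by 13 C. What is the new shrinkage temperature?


New Ts = 75 + 13 = 88 C


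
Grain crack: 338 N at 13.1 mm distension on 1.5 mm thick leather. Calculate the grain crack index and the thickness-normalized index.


Crack index = 338 / 13.1 = 25.8 N/mm
Normalized = 25.8 / 1.5 = 17.2 N/mm per mm


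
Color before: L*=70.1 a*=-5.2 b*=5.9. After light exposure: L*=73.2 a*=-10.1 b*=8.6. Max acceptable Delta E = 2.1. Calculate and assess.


Delta E = 6.40
Passes: No

dL = 3.1, da = -4.9, db = 2.7
dE = sqrt((3.1)^2 + (-4.9)^2 + (2.7)^2) = 6.40
Max = 2.1
Passes: No


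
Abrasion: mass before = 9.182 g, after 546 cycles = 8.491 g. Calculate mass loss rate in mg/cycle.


1.266 mg/cycle

Mass loss = 9.182 - 8.491 = 0.691 g
Rate = 0.691 / 546 x 1000 = 1.266 mg/cycle


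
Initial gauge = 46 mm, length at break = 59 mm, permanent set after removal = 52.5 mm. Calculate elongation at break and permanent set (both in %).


Elongation at break = (59 - 46) / 46 x 100 = 28.3%
Permanent set = (52.5 - 46) / 46 x 100 = 14.1%


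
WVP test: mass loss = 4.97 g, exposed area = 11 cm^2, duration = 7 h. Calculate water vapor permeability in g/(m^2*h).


WVP = mass_loss / (area x time) x 10000
WVP = 4.97 / (11 x 7) x 10000
WVP = 4.97 / 77 x 10000 = 645.45 g/(m^2*h)


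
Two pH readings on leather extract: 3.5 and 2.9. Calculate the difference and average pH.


Difference = |3.5 - 2.9| = 0.6
Average = (3.5 + 2.9) / 2 = 3.20


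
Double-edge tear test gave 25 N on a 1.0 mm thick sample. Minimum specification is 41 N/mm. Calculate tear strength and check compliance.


Tear strength = 25 / 1.0 = 25.0 N/mm
Required minimum = 41 N/mm
Compliant: No


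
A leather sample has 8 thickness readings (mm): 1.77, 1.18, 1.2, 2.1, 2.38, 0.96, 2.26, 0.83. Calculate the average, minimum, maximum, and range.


Sum = 12.68
Average = 12.68 / 8 = 1.59 mm
Minimum = 0.83 mm
Maximum = 2.38 mm
Range = 2.38 - 0.83 = 1.55 mm


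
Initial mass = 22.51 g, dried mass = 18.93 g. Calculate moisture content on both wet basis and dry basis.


Moisture lost = 22.51 - 18.93 = 3.58 g
Wet basis MC = 3.58 / 22.51 x 100 = 15.9%
Dry basis MC = 3.58 / 18.93 x 100 = 18.9%


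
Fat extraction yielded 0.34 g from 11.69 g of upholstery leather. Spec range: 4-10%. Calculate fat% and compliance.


Fat content = 2.9%
Compliant: No


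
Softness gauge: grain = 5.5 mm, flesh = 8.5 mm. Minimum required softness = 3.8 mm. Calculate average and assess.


Average softness = 7.00 mm
Meets requirement: Yes


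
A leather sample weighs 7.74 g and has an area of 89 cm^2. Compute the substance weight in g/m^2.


Substance weight = mass / area x 10000
SW = 7.74 / 89 x 10000
SW = 869.7 g/m^2


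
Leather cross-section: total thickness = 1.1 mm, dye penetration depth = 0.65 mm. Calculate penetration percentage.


Penetration% = 0.65 / 1.1 x 100
Penetration = 59.1%


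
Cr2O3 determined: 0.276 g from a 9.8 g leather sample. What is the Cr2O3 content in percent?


2.82%


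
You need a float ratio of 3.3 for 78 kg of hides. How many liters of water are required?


Water = hide weight x target ratio
Water = 78 x 3.3 = 257.4 L


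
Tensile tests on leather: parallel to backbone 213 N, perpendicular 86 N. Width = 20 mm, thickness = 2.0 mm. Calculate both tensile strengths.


Area = 20 x 2.0 = 40.0 mm^2
TS (parallel) = 213 / 40.0 = 5.33 N/mm^2
TS (perpendicular) = 86 / 40.0 = 2.15 N/mm^2


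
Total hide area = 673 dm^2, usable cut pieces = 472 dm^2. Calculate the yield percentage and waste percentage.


Yield = 70.1%
Waste = 29.9%

Yield = 472 / 673 x 100 = 70.1%
Waste = 673 - 472 = 201 dm^2
Waste% = 100 - 70.1 = 29.9%


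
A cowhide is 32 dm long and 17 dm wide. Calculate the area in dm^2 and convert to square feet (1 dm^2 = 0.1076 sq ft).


Area = 32 x 17 = 544 dm^2
Conversion: 544 x 0.1076 = 58.53 sq ft


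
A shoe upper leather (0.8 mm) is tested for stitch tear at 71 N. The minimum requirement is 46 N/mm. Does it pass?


STS = 88.8 N/mm
Passes: Yes

STS = 71 / 0.8 = 88.8 N/mm
Minimum required: 46 N/mm
Passes: Yes


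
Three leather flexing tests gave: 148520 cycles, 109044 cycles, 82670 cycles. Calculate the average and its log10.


Average = (148520 + 109044 + 82670) / 3 = 113411 cycles
log10(113411) = 5.05


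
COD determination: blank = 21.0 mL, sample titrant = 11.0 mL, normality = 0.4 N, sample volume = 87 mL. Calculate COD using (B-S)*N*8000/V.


COD = (21.0 - 11.0) x 0.4 x 8000 / 87
COD = 10.0 x 0.4 x 8000 / 87
COD = 367.8 mg/L


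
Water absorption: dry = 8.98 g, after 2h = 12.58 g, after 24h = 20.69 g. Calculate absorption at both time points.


WA (2h) = (12.58 - 8.98) / 8.98 x 100 = 40.1%
WA (24h) = (20.69 - 8.98) / 8.98 x 100 = 130.4%


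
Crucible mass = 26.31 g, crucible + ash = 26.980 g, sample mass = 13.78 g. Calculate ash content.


Ash mass = 0.670 g
Ash content = 4.86%

Ash mass = 26.980 - 26.31 = 0.670 g
Ash% = 0.670 / 13.78 x 100 = 4.86%


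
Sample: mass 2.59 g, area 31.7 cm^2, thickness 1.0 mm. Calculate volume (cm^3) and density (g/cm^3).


Volume = 3.170 cm^3
Density = 0.817 g/cm^3


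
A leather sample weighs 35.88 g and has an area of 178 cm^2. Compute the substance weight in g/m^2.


Substance weight = mass / area x 10000
SW = 35.88 / 178 x 10000
SW = 2015.7 g/m^2


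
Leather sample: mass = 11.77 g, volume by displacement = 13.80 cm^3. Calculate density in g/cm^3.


Density = mass / volume
Density = 11.77 / 13.80 = 0.853 g/cm^3


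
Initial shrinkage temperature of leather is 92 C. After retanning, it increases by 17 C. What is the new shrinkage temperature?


New Ts = 92 + 17 = 109 C


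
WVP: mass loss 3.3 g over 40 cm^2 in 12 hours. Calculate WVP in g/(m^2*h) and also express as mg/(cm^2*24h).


WVP = 68.75 g/(m^2*h)
Daily rate = 165.00 mg/(cm^2*24h)

WVP = 3.3 / (40 x 12) x 10000 = 68.75 g/(m^2*h)
Mass loss in mg = 3.3 x 1000 = 3300 mg
Per cm^2 per 24h in mg: 3300 x 24 / (40 x 12) = 79200 / 480 = 165.00 mg/(cm^2*24h)


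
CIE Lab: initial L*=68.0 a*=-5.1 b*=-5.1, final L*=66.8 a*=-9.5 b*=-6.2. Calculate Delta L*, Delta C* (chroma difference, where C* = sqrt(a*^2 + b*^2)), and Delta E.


Delta L* = 66.8 - 68.0 = -1.2
C1* = sqrt((-5.1)^2 + (-5.1)^2) = 7.212
C2* = sqrt((-9.5)^2 + (-6.2)^2) = 11.344
Delta C* = 11.344 - 7.212 = 4.13
Delta E = sqrt((-1.2)^2 + (-4.4)^2 + (-1.1)^2) = 4.69


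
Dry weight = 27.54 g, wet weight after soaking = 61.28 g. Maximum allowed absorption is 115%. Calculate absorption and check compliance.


Absorption = 122.5%
Compliant: No


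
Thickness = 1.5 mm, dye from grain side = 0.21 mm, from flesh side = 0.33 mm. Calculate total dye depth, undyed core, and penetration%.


Total dyed = 0.21 + 0.33 = 0.54 mm
Undyed core = 1.5 - 0.54 = 0.96 mm
Penetration = 0.54 / 1.5 x 100 = 36.0%


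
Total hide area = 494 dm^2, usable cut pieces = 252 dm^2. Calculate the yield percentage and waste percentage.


Yield = 252 / 494 x 100 = 51.0%
Waste = 494 - 252 = 242 dm^2
Waste% = 100 - 51.0 = 49.0%


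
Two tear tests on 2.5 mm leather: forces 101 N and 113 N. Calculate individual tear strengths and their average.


Tear 1 = 101 / 2.5 = 40.4 N/mm
Tear 2 = 113 / 2.5 = 45.2 N/mm
Average = (40.4 + 45.2) / 2 = 42.8 N/mm


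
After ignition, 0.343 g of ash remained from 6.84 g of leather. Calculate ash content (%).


5.01%

Ash% = 0.343 / 6.84 x 100
Ash% = 5.01%


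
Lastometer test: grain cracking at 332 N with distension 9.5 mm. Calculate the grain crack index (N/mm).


Grain crack index = force / distension
Index = 332 / 9.5 = 34.9 N/mm


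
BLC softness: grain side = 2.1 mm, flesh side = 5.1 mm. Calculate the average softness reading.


Average = (2.1 + 5.1) / 2
Average = 3.60 mm


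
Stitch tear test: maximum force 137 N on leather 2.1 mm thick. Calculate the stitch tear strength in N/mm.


65.2 N/mm

Stitch tear strength = force / thickness
STS = 137 / 2.1 = 65.2 N/mm


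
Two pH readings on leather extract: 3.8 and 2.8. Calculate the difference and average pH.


Difference = |3.8 - 2.8| = 1.0
Average = (3.8 + 2.8) / 2 = 3.30


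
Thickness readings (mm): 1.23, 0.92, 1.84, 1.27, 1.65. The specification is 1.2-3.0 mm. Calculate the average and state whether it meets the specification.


Average = 1.38 mm
Within specification: Yes


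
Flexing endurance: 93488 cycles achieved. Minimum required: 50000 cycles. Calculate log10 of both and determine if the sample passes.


log10(93488) = 4.97
log10(50000) = 4.70
Passes: Yes


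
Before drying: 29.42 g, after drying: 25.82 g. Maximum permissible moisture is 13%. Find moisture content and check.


MC = (29.42 - 25.82) / 29.42 x 100 = 12.2%
Maximum: 13%
Acceptable: Yes


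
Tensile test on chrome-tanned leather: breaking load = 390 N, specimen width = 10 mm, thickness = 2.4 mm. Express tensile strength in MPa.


16.25 MPa

Cross-section = 10 x 2.4 = 24.0 mm^2
TS = 390 / 24.0 = 16.25 MPa
(1 N/mm^2 = 1 MPa)


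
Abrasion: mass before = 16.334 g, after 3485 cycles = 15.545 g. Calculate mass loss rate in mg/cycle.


0.226 mg/cycle

Mass loss = 16.334 - 15.545 = 0.789 g
Rate = 0.789 / 3485 x 1000 = 0.226 mg/cycle


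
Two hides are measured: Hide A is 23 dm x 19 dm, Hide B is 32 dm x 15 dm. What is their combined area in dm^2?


917 dm^2

Hide A area = 23 x 19 = 437 dm^2
Hide B area = 32 x 15 = 480 dm^2
Total = 437 + 480 = 917 dm^2


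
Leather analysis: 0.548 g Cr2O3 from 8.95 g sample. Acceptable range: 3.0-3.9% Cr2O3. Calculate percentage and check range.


Cr2O3% = 0.548 / 8.95 x 100 = 6.12%
Acceptable range: 3.0 to 3.9%
Within range: No


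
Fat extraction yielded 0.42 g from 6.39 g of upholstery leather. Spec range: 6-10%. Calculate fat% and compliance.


Fat content = 6.6%
Compliant: Yes

Fat% = 0.42 / 6.39 x 100 = 6.6%
Spec range: 6-10%
Compliant: Yes


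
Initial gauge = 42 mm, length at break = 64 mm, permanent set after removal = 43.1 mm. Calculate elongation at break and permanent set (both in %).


Elongation at break = 52.4%
Permanent set = 2.6%

Elongation at break = (64 - 42) / 42 x 100 = 52.4%
Permanent set = (43.1 - 42) / 42 x 100 = 2.6%


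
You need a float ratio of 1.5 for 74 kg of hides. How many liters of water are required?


Water = hide weight x target ratio
Water = 74 x 1.5 = 111.0 L


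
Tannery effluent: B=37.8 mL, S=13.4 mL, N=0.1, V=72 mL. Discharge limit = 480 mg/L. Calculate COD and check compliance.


COD = (37.8 - 13.4) x 0.1 x 8000 / 72 = 271.1 mg/L
Limit: 480 mg/L
Compliant: Yes


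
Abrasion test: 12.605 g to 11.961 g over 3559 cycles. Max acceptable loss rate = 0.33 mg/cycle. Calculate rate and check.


Rate = 0.181 mg/cycle
Passes: Yes

Loss = 12.605 - 11.961 = 0.644 g
Rate = 0.644 g / 3559 cycles x 1000 = 0.181 mg/cycle
Max = 0.33 mg/cycle
Passes: Yes


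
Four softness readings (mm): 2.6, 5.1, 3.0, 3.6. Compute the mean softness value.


Sum = 2.6 + 5.1 + 3.0 + 3.6
Mean = 14.3 / 4 = 3.58 mm


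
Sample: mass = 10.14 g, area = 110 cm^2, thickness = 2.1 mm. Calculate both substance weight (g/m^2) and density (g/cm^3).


Substance weight = 921.8 g/m^2
Density = 0.439 g/cm^3

SW = 10.14 / 110 x 10000 = 921.8 g/m^2
Volume = 110 x 2.1 / 10 = 23.10 cm^3
Density = 10.14 / 23.10 = 0.439 g/cm^3


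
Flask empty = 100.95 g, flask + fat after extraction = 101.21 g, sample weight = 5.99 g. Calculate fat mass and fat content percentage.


Fat mass = 0.26 g
Fat content = 4.3%


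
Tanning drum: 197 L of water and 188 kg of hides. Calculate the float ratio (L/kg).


1.0

Float ratio = water / hide weight
Ratio = 197 / 188 = 1.0


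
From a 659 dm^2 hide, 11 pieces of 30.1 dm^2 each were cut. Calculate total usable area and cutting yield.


Usable area = 331.1 dm^2
Yield = 50.2%


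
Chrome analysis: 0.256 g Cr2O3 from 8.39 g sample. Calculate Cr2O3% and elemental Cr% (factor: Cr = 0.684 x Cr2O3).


Cr2O3% = 0.256 / 8.39 x 100 = 3.05%
Cr% = 3.05 x 0.684 = 2.09%


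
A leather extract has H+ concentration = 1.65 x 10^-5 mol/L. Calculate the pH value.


pH = 4.78

pH = -log10[H+]
pH = -log10(1.65 x 10^-5) = 4.78


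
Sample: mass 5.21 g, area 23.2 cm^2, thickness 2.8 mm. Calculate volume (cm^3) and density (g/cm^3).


Thickness in cm = 2.8 / 10 = 0.28 cm
Volume = 23.2 x 0.28 = 6.496 cm^3
Density = 5.21 / 6.496 = 0.802 g/cm^3


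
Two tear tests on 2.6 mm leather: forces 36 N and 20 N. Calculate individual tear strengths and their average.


Tear 1 = 36 / 2.6 = 13.8 N/mm
Tear 2 = 20 / 2.6 = 7.7 N/mm
Average = (13.8 + 7.7) / 2 = 10.8 N/mm


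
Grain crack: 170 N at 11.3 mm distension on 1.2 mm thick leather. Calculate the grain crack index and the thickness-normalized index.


Crack index = 15.0 N/mm
Normalized index = 12.5 N/mm per mm


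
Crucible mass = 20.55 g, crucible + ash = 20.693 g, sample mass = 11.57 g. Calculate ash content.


Ash mass = 0.143 g
Ash content = 1.24%

Ash mass = 20.693 - 20.55 = 0.143 g
Ash% = 0.143 / 11.57 x 100 = 1.24%


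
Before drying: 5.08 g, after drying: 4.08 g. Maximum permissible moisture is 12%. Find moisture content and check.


Moisture content = 19.7%
Acceptable: No

MC = (5.08 - 4.08) / 5.08 x 100 = 19.7%
Maximum: 12%
Acceptable: No


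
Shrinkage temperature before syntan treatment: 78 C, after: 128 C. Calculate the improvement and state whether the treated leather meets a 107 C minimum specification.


Improvement = 50 C
Meets 107 C spec: Yes


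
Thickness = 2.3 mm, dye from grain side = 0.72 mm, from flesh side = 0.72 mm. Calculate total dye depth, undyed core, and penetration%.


Total dyed = 0.72 + 0.72 = 1.44 mm
Undyed core = 2.3 - 1.44 = 0.86 mm
Penetration = 1.44 / 2.3 x 100 = 62.6%


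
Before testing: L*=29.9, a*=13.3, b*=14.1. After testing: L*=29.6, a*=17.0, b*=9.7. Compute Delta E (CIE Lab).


dL = 29.6 - 29.9 = -0.3
da = 17.0 - 13.3 = 3.7
db = 9.7 - 14.1 = -4.4
dE = sqrt((-0.3)^2 + (3.7)^2 + (-4.4)^2) = 5.76


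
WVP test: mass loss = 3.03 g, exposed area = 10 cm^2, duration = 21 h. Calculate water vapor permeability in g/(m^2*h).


144.29 g/(m^2*h)

WVP = mass_loss / (area x time) x 10000
WVP = 3.03 / (10 x 21) x 10000
WVP = 3.03 / 210 x 10000 = 144.29 g/(m^2*h)


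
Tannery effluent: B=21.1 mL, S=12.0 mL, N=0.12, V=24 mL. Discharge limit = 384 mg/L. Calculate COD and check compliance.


COD = 364.0 mg/L
Compliant: Yes

COD = (21.1 - 12.0) x 0.12 x 8000 / 24 = 364.0 mg/L
Limit: 384 mg/L
Compliant: Yes


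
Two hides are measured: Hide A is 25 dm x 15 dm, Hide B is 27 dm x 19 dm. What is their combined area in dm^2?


Hide A area = 25 x 15 = 375 dm^2
Hide B area = 27 x 19 = 513 dm^2
Total = 375 + 513 = 888 dm^2


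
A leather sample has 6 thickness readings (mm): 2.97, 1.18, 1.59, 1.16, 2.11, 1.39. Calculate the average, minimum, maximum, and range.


Average = 1.73 mm
Min = 1.16 mm
Max = 2.97 mm
Range = 1.81 mm

Sum = 10.40
Average = 10.40 / 6 = 1.73 mm
Minimum = 1.16 mm
Maximum = 2.97 mm
Range = 2.97 - 1.16 = 1.81 mm


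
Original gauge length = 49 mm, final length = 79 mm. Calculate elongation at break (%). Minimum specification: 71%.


Extension = 79 - 49 = 30 mm
Elongation = 30 / 49 x 100 = 61.2%
Minimum required: 71%
Meets specification: No


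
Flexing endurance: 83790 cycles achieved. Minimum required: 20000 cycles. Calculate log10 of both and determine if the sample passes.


log10(83790) = 4.92
log10(20000) = 4.30
Passes: Yes


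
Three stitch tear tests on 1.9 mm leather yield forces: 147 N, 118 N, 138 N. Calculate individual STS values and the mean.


STS1 = 77.4 N/mm
STS2 = 62.1 N/mm
STS3 = 72.6 N/mm
Mean = 70.7 N/mm

STS1 = 147 / 1.9 = 77.4 N/mm
STS2 = 118 / 1.9 = 62.1 N/mm
STS3 = 138 / 1.9 = 72.6 N/mm
Mean = (77.4 + 62.1 + 72.6) / 3 = 70.7 N/mm


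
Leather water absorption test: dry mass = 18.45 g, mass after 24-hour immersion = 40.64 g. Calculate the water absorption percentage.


120.3%

Water absorbed = 40.64 - 18.45 = 22.19 g
WA% = 22.19 / 18.45 x 100 = 120.3%


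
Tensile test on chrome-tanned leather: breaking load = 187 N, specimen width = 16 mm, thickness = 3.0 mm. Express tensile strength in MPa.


3.90 MPa

Cross-section = 16 x 3.0 = 48.0 mm^2
TS = 187 / 48.0 = 3.90 MPa
(1 N/mm^2 = 1 MPa)


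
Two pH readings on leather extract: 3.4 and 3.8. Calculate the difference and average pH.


Difference = |3.4 - 3.8| = 0.4
Average = (3.4 + 3.8) / 2 = 3.60


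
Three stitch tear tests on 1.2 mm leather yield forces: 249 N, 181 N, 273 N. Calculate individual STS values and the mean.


STS1 = 249 / 1.2 = 207.5 N/mm
STS2 = 181 / 1.2 = 150.8 N/mm
STS3 = 273 / 1.2 = 227.5 N/mm
Mean = (207.5 + 150.8 + 227.5) / 3 = 195.3 N/mm


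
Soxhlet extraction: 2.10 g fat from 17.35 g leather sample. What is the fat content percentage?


Fat content = 2.10 / 17.35 x 100
Fat = 12.1%


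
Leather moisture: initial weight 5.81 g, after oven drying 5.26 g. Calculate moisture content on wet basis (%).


9.5%

Moisture = 5.81 - 5.26 = 0.55 g
MC = 0.55 / 5.81 x 100 = 9.5%


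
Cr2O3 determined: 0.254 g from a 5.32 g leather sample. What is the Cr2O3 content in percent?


Cr2O3% = 0.254 / 5.32 x 100
Cr2O3% = 4.77%


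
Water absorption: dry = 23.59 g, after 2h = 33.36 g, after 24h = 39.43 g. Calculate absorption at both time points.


WA (2h) = (33.36 - 23.59) / 23.59 x 100 = 41.4%
WA (24h) = (39.43 - 23.59) / 23.59 x 100 = 67.1%


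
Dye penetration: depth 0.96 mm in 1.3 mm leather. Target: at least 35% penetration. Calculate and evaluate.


Penetration = 73.8%
Meets target: Yes

Penetration = 0.96 / 1.3 x 100 = 73.8%
Target: 35%
Meets target: Yes


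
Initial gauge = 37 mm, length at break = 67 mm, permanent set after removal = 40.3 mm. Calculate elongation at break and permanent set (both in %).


Elongation at break = (67 - 37) / 37 x 100 = 81.1%
Permanent set = (40.3 - 37) / 37 x 100 = 8.9%


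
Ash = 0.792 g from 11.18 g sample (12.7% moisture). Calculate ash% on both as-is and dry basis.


As-is ash% = 0.792 / 11.18 x 100 = 7.08%
Dry mass = 11.18 x (100 - 12.7) / 100 = 9.76014 g
Dry-basis ash% = 0.792 / 9.76014 x 100 = 8.11%


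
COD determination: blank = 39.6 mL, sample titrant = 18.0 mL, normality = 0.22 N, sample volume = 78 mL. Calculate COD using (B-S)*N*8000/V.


COD = (39.6 - 18.0) x 0.22 x 8000 / 78
COD = 21.6 x 0.22 x 8000 / 78
COD = 487.4 mg/L


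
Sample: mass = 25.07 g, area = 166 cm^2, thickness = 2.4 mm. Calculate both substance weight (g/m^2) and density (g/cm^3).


SW = 25.07 / 166 x 10000 = 1510.2 g/m^2
Volume = 166 x 2.4 / 10 = 39.84 cm^3
Density = 25.07 / 39.84 = 0.629 g/cm^3


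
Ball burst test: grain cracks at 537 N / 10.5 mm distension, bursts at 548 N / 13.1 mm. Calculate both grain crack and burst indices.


Crack index = 537 / 10.5 = 51.1 N/mm
Burst index = 548 / 13.1 = 41.8 N/mm


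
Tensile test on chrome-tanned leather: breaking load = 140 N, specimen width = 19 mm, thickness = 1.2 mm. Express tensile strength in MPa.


Cross-section = 19 x 1.2 = 22.8 mm^2
TS = 140 / 22.8 = 6.14 MPa
(1 N/mm^2 = 1 MPa)


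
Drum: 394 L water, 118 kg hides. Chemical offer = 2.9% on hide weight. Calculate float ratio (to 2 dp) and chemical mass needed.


Float ratio = 394 / 118 = 3.34
Chemical = 118 x 2.9 / 100 = 3.422 kg


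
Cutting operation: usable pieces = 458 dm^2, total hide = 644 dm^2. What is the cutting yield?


71.1%


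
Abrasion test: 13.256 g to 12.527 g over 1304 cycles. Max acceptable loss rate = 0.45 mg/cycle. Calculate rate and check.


Rate = 0.559 mg/cycle
Passes: No


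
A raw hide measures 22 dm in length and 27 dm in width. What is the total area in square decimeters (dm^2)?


594 dm^2

Area = length x width
Area = 22 x 27 = 594 dm^2


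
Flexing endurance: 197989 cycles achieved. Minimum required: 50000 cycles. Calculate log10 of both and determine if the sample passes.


log10(197989) = 5.30
log10(50000) = 4.70
Passes: Yes


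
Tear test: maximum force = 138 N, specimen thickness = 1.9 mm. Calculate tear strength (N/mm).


Tear strength = force / thickness
Tear = 138 / 1.9 = 72.6 N/mm


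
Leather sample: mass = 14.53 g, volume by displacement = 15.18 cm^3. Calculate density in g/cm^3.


Density = mass / volume
Density = 14.53 / 15.18 = 0.957 g/cm^3


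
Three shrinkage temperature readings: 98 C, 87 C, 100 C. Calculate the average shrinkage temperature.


95.0 C


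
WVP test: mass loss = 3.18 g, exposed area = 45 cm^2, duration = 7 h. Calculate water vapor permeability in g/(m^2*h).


100.95 g/(m^2*h)

WVP = mass_loss / (area x time) x 10000
WVP = 3.18 / (45 x 7) x 10000
WVP = 3.18 / 315 x 10000 = 100.95 g/(m^2*h)


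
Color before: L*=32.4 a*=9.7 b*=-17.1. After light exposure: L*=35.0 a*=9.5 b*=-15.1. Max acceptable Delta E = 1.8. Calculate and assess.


dL = 2.6, da = -0.2, db = 2.0
dE = sqrt((2.6)^2 + (-0.2)^2 + (2.0)^2) = 3.29
Max = 1.8
Passes: No


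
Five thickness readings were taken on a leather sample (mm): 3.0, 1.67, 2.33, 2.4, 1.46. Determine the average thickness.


2.17 mm

Sum = 3.0 + 1.67 + 2.33 + 2.4 + 1.46 = 10.86
Average = 10.86 / 5 = 2.17 mm


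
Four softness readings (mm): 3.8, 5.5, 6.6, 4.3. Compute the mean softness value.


5.05 mm

Sum = 3.8 + 5.5 + 6.6 + 4.3
Mean = 20.2 / 4 = 5.05 mm


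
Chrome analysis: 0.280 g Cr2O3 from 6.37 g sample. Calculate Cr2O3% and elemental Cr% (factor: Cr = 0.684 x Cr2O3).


Cr2O3 = 4.40%
Cr = 3.01%

Cr2O3% = 0.280 / 6.37 x 100 = 4.40%
Cr% = 4.40 x 0.684 = 3.01%


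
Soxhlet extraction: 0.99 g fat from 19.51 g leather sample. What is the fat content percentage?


Fat content = 0.99 / 19.51 x 100
Fat = 5.1%


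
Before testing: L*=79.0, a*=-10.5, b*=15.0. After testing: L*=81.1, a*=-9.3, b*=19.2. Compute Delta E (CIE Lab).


Delta E = 4.85

dL = 81.1 - 79.0 = 2.1
da = -9.3 - (-10.5) = 1.2
db = 19.2 - 15.0 = 4.2
dE = sqrt((2.1)^2 + (1.2)^2 + (4.2)^2) = 4.85


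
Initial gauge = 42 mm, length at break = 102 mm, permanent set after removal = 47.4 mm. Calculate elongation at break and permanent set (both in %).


Elongation at break = 142.9%
Permanent set = 12.9%

Elongation at break = (102 - 42) / 42 x 100 = 142.9%
Permanent set = (47.4 - 42) / 42 x 100 = 12.9%


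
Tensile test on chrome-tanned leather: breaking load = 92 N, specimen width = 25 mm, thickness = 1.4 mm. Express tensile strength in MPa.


Cross-section = 25 x 1.4 = 35.0 mm^2
TS = 92 / 35.0 = 2.63 MPa
(1 N/mm^2 = 1 MPa)


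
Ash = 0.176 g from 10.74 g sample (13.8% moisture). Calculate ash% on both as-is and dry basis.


As-is ash = 1.64%
Dry-basis ash = 1.90%


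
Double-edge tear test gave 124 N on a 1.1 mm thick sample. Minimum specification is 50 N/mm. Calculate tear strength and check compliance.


Tear strength = 124 / 1.1 = 112.7 N/mm
Required minimum = 50 N/mm
Compliant: Yes


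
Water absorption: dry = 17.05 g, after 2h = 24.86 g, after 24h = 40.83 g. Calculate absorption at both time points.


2h absorption = 45.8%
24h absorption = 139.5%


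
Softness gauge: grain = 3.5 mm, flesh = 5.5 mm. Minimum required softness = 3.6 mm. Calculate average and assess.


Average softness = 4.50 mm
Meets requirement: Yes

Average = (3.5 + 5.5) / 2 = 4.50 mm
Minimum = 3.6 mm
Meets requirement: Yes


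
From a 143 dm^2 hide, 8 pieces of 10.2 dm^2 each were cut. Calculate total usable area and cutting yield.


Usable area = 81.6 dm^2
Yield = 57.1%

Total usable = 8 x 10.2 = 81.6 dm^2
Yield = 81.6 / 143 x 100 = 57.1%


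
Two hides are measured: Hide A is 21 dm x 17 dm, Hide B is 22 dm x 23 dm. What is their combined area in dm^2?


Hide A area = 21 x 17 = 357 dm^2
Hide B area = 22 x 23 = 506 dm^2
Total = 357 + 506 = 863 dm^2


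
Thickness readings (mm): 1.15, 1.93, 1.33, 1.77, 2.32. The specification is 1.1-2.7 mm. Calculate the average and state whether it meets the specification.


Sum = 8.50
Average = 8.50 / 5 = 1.70 mm
Specification range: 1.1 to 2.7 mm
Within spec: Yes


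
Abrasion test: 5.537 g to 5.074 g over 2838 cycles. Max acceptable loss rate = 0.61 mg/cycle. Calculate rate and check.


Rate = 0.163 mg/cycle
Passes: Yes

Loss = 5.537 - 5.074 = 0.463 g
Rate = 0.463 g / 2838 cycles x 1000 = 0.163 mg/cycle
Max = 0.61 mg/cycle
Passes: Yes


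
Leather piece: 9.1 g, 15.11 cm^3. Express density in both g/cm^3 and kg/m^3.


0.602 g/cm^3
602 kg/m^3

Density = 9.1 / 15.11 = 0.602 g/cm^3
Convert: 0.602 x 1000 = 602 kg/m^3


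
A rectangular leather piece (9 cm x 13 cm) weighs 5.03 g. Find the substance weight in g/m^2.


Area = 9 x 13 = 117 cm^2
SW = 5.03 / 117 x 10000 = 429.9 g/m^2


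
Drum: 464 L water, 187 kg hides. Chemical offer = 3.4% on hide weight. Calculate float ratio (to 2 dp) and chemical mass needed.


Float ratio = 2.48
Chemical needed = 6.358 kg

Float ratio = 464 / 187 = 2.48
Chemical = 187 x 3.4 / 100 = 6.358 kg


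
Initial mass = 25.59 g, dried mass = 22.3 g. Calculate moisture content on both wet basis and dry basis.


Moisture lost = 25.59 - 22.3 = 3.29 g
Wet basis MC = 3.29 / 25.59 x 100 = 12.9%
Dry basis MC = 3.29 / 22.3 x 100 = 14.8%


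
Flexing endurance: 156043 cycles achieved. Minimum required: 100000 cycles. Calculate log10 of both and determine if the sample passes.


log10(156043) = 5.19
log10(100000) = 5.00
Passes: Yes


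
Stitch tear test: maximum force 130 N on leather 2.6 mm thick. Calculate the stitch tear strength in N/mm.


Stitch tear strength = force / thickness
STS = 130 / 2.6 = 50.0 N/mm


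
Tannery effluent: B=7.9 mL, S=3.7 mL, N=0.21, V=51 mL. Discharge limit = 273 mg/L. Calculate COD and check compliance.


COD = (7.9 - 3.7) x 0.21 x 8000 / 51 = 138.4 mg/L
Limit: 273 mg/L
Compliant: Yes


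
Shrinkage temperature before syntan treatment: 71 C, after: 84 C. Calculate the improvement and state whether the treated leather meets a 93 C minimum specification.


Improvement = 84 - 71 = 13 C
Spec check: 84 C >= 93 C? No


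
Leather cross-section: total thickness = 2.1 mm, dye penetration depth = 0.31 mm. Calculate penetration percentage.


14.8%

Penetration% = 0.31 / 2.1 x 100
Penetration = 14.8%


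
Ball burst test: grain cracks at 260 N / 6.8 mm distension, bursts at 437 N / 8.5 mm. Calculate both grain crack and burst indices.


Crack index = 38.2 N/mm
Burst index = 51.4 N/mm


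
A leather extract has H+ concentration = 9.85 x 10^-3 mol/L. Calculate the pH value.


pH = 2.01

pH = -log10[H+]
pH = -log10(9.85 x 10^-3) = 2.01


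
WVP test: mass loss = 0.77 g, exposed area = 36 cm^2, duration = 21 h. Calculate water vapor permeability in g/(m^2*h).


10.19 g/(m^2*h)


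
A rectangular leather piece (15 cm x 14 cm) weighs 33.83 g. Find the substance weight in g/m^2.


1611.0 g/m^2

Area = 15 x 14 = 210 cm^2
SW = 33.83 / 210 x 10000 = 1611.0 g/m^2


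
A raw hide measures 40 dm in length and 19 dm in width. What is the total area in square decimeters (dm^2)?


760 dm^2

Area = length x width
Area = 40 x 19 = 760 dm^2


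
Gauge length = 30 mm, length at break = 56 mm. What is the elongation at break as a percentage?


Extension = 56 - 30 = 26 mm
Elongation = 26 / 30 x 100 = 86.7%


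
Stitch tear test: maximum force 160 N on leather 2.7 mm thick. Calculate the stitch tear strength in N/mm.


59.3 N/mm

Stitch tear strength = force / thickness
STS = 160 / 2.7 = 59.3 N/mm


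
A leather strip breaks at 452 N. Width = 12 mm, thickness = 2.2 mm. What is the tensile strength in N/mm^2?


Cross-sectional area = 12 x 2.2 = 26.4 mm^2
Tensile strength = 452 / 26.4 = 17.12 N/mm^2


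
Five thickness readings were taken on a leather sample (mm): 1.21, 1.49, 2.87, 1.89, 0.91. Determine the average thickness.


Sum = 1.21 + 1.49 + 2.87 + 1.89 + 0.91 = 8.37
Average = 8.37 / 5 = 1.67 mm


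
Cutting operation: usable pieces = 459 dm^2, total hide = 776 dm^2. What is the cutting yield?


59.1%

Yield = usable / total x 100
Yield = 459 / 776 x 100 = 59.1%


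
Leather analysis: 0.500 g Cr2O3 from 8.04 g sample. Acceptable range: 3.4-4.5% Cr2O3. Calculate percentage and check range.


Cr2O3 = 6.22%
Within range: No


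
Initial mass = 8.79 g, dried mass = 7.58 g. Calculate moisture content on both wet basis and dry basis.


Wet basis = 13.8%
Dry basis = 16.0%

Moisture lost = 8.79 - 7.58 = 1.21 g
Wet basis MC = 1.21 / 8.79 x 100 = 13.8%
Dry basis MC = 1.21 / 7.58 x 100 = 16.0%


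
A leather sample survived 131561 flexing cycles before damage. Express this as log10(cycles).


log10(131561) = 5.12


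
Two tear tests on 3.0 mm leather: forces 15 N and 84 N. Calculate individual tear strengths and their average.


Tear 1 = 5.0 N/mm
Tear 2 = 28.0 N/mm
Average = 16.5 N/mm

Tear 1 = 15 / 3.0 = 5.0 N/mm
Tear 2 = 84 / 3.0 = 28.0 N/mm
Average = (5.0 + 28.0) / 2 = 16.5 N/mm


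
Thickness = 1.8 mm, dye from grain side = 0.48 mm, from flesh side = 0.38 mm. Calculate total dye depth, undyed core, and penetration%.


Total dyed = 0.48 + 0.38 = 0.86 mm
Undyed core = 1.8 - 0.86 = 0.94 mm
Penetration = 0.86 / 1.8 x 100 = 47.8%


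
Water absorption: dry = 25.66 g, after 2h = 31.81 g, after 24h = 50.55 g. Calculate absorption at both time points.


WA (2h) = (31.81 - 25.66) / 25.66 x 100 = 24.0%
WA (24h) = (50.55 - 25.66) / 25.66 x 100 = 97.0%


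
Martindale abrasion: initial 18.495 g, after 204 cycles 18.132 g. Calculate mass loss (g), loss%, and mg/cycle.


Mass loss = 0.363 g
Loss = 1.96%
Rate = 1.779 mg/cycle

Loss = 18.495 - 18.132 = 0.363 g
Loss% = 0.363 / 18.495 x 100 = 1.96%
Rate = 0.363 / 204 x 1000 = 1.779 mg/cycle


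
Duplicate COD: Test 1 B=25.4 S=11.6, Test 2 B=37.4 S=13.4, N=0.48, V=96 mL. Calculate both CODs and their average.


COD1 = (25.4 - 11.6) x 0.48 x 8000 / 96 = 552.0 mg/L
COD2 = (37.4 - 13.4) x 0.48 x 8000 / 96 = 960.0 mg/L
Average = (552.0 + 960.0) / 2 = 756.0 mg/L


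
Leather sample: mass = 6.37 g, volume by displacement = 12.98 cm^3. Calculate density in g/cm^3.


Density = mass / volume
Density = 6.37 / 12.98 = 0.491 g/cm^3


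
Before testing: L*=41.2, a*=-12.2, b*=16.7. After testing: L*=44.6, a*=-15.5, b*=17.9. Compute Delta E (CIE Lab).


dL = 44.6 - 41.2 = 3.4
da = -15.5 - (-12.2) = -3.3
db = 17.9 - 16.7 = 1.2
dE = sqrt((3.4)^2 + (-3.3)^2 + (1.2)^2) = 4.89


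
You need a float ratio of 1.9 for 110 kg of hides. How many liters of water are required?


209.0 L

Water = hide weight x target ratio
Water = 110 x 1.9 = 209.0 L


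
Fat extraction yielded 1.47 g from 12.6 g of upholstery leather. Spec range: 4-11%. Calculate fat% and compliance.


Fat% = 1.47 / 12.6 x 100 = 11.7%
Spec range: 4-11%
Compliant: No


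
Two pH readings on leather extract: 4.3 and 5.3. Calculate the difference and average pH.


Difference = |4.3 - 5.3| = 1.0
Average = (4.3 + 5.3) / 2 = 4.80


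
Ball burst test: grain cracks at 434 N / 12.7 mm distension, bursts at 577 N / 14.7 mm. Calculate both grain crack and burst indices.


Crack index = 434 / 12.7 = 34.2 N/mm
Burst index = 577 / 14.7 = 39.3 N/mm


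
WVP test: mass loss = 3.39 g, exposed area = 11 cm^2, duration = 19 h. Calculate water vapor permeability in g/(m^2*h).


WVP = mass_loss / (area x time) x 10000
WVP = 3.39 / (11 x 19) x 10000
WVP = 3.39 / 209 x 10000 = 162.20 g/(m^2*h)


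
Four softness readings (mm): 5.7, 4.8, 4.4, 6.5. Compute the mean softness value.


5.35 mm


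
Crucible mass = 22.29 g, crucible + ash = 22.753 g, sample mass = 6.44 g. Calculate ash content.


Ash mass = 22.753 - 22.29 = 0.463 g
Ash% = 0.463 / 6.44 x 100 = 7.19%


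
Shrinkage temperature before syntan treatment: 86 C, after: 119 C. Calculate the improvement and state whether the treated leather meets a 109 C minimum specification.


Improvement = 33 C
Meets 109 C spec: Yes


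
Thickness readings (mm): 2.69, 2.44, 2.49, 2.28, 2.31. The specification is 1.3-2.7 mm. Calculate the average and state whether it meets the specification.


Sum = 12.21
Average = 12.21 / 5 = 2.44 mm
Specification range: 1.3 to 2.7 mm
Within spec: Yes


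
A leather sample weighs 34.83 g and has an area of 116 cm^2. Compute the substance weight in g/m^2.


3002.6 g/m^2

Substance weight = mass / area x 10000
SW = 34.83 / 116 x 10000
SW = 3002.6 g/m^2


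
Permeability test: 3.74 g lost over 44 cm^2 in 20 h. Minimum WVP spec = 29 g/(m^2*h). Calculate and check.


WVP = 3.74 / (44 x 20) x 10000 = 42.50 g/(m^2*h)
Minimum: 29 g/(m^2*h)
Meets spec: Yes


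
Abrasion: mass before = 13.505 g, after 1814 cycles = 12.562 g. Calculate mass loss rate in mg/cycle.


0.520 mg/cycle


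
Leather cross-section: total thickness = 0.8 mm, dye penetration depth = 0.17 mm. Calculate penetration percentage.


21.3%

Penetration% = 0.17 / 0.8 x 100
Penetration = 21.3%


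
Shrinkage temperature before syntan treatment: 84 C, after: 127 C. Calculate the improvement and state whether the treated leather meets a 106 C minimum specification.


Improvement = 43 C
Meets 106 C spec: Yes

Improvement = 127 - 84 = 43 C
Spec check: 127 C >= 106 C? Yes


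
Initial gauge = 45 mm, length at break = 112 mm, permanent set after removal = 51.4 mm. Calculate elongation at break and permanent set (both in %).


Elongation at break = (112 - 45) / 45 x 100 = 148.9%
Permanent set = (51.4 - 45) / 45 x 100 = 14.2%


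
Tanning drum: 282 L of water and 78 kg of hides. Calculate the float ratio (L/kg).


3.6


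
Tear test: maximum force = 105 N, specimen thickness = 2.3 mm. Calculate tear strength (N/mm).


45.7 N/mm


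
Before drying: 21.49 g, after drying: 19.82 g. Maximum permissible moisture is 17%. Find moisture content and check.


Moisture content = 7.8%
Acceptable: Yes

MC = (21.49 - 19.82) / 21.49 x 100 = 7.8%
Maximum: 17%
Acceptable: Yes


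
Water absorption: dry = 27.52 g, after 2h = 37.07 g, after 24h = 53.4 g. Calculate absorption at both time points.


WA (2h) = (37.07 - 27.52) / 27.52 x 100 = 34.7%
WA (24h) = (53.4 - 27.52) / 27.52 x 100 = 94.0%
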